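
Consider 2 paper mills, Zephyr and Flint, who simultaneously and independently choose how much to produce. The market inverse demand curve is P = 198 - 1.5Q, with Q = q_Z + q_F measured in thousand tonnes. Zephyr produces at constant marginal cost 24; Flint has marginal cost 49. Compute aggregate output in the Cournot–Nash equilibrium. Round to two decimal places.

Zephyr's profit: π_Z = (198 - 1.5Q)q_Z - (24q_Z). Setting ∂π_Z/∂q_Z = 0: 174 - 3q_Z - (3/2)(q_F) = 0.
Flint's first-order condition: 149 - 3q_F - (3/2)(q_Z) = 0.
So q_Z = (174 - (3/2)q_F)/3 and q_F = (149 - (3/2)q_Z)/3.
Substituting one into the other gives q_Z = 398/9 and q_F = 248/9.
Total output Q = 398/9 + 248/9 = 646/9.

71.78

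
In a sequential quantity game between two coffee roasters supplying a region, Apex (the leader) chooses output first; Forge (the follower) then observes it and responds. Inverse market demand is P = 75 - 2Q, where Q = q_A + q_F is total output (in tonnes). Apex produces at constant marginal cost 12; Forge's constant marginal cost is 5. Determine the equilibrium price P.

The follower Forge best-responds to any q_A: π_F = (75 - 2Q)q_F - 5q_F.
Follower FOC: 70 - 2q_A - 4q_F = 0, so q_F(q_A) = (70 - 2q_A)/4.
Apex substitutes q_F(q_A) into its own profit: π_A = q_A(75 - 2q_A - (70 - 2q_A)/2) - 12q_A = (40 - q_A)q_A - 12q_A.
The leader's first-order condition 28 - 2q_A = 0 yields q_A = 14.
Then q_F = (70 - 2·14)/4 = 21/2.
Total output Q = 49/2, so price P = 75 - 2·(49/2) = 26.

26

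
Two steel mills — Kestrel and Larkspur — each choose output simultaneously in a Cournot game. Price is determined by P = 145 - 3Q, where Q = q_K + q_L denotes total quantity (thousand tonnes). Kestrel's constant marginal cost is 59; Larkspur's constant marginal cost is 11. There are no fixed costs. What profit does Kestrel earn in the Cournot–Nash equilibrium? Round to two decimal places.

Kestrel's profit: π_K = (145 - 3Q)q_K - (59q_K). Setting ∂π_K/∂q_K = 0: 86 - 6q_K - 3(q_L) = 0.
Larkspur's profit: π_L = (145 - 3Q)q_L - (11q_L). Setting ∂π_L/∂q_L = 0: 134 - 6q_L - 3(q_K) = 0.
Best responses: q_K = (86 - 3q_L)/6, q_L = (134 - 3q_K)/6.
Solving the pair: q_K = 38/9, q_L = 182/9.
Price P = 145 - 3·(220/9) = 215/3.
Kestrel's profit: (215/3 - 59)·(38/9) = 1444/27.

53.48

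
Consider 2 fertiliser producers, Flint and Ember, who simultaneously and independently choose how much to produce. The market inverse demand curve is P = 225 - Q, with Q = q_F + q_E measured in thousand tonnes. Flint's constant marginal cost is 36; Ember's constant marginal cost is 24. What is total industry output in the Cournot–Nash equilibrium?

Flint's profit: π_F = (225 - Q)q_F - (36q_F). Setting ∂π_F/∂q_F = 0: 189 - 2q_F - (q_E) = 0.
Ember's profit: π_E = (225 - Q)q_E - (24q_E). Setting ∂π_E/∂q_E = 0: 201 - 2q_E - (q_F) = 0.
Best responses: q_F = (189 - q_E)/2, q_E = (201 - q_F)/2.
Solving the pair: q_F = 59, q_E = 71.
Total output Q = 59 + 71 = 130.

130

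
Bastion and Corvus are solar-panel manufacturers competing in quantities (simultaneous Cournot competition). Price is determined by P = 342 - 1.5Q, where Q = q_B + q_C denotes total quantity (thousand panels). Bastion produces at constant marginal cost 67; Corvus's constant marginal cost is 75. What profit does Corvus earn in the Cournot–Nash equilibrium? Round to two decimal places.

4968.96

Bastion's profit: π_B = (342 - 1.5Q)q_B - (67q_B). Setting ∂π_B/∂q_B = 0: 275 - 3q_B - (3/2)(q_C) = 0.
Corvus's profit: π_C = (342 - 1.5Q)q_C - (75q_C). Setting ∂π_C/∂q_C = 0: 267 - 3q_C - (3/2)(q_B) = 0.
So q_B = (275 - (3/2)q_C)/3 and q_C = (267 - (3/2)q_B)/3.
Solving the pair: q_B = 566/9, q_C = 518/9.
Price P = 342 - (3/2)·(1084/9) = 484/3.
Corvus's profit: (484/3 - 75)·(518/9) = 4968.9630.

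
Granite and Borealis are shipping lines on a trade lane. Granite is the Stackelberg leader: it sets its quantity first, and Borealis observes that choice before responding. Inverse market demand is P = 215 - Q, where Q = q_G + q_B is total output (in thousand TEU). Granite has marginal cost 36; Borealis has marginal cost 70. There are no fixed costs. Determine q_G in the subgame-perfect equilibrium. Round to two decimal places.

106.50

Solve by backward induction. Given q_G, the follower Borealis maximises π_B = (215 - q_G - q_B)q_B - 70q_B.
Setting the follower's marginal profit to zero, 145 - q_G - 2q_B = 0, i.e. q_B = (145 - q_G)/2.
The leader anticipates this reaction. Substituting into P = 215 - Q gives P = 285/2 - (1/2)q_G, so π_G = (285/2 - (1/2)q_G)q_G - 36q_G.
Leader FOC: 213/2 - q_G = 0, so q_G = 213/2.
Then q_B = (145 - 213/2)/2 = 77/4.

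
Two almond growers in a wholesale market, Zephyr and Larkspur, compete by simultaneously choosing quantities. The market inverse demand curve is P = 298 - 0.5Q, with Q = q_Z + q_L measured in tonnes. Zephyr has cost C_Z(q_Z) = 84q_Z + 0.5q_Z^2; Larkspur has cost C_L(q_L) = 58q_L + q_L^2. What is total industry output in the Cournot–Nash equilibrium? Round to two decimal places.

Zephyr's profit: π_Z = (298 - 0.5Q)q_Z - (84q_Z + (1/2)q_Z²). Setting ∂π_Z/∂q_Z = 0: 214 - 2q_Z - (1/2)(q_L) = 0.
Larkspur's first-order condition: 240 - 3q_L - (1/2)(q_Z) = 0.
So q_Z = (214 - (1/2)q_L)/2 and q_L = (240 - (1/2)q_Z)/3.
Solving the pair: q_Z = 90.7826, q_L = 1492/23.
Total output Q = 90.7826 + 1492/23 = 155.6522.

155.65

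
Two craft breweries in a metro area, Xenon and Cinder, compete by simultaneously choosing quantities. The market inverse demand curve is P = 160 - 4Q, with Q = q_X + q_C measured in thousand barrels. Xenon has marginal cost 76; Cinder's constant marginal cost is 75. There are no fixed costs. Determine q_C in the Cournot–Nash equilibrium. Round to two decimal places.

Xenon's profit: π_X = (160 - 4Q)q_X - (76q_X). Setting ∂π_X/∂q_X = 0: 84 - 8q_X - 4(q_C) = 0.
Cinder's profit: π_C = (160 - 4Q)q_C - (75q_C). Setting ∂π_C/∂q_C = 0: 85 - 8q_C - 4(q_X) = 0.
So q_X = (84 - 4q_C)/8 and q_C = (85 - 4q_X)/8.
Substituting one into the other gives q_X = 83/12 and q_C = 43/6.

7.17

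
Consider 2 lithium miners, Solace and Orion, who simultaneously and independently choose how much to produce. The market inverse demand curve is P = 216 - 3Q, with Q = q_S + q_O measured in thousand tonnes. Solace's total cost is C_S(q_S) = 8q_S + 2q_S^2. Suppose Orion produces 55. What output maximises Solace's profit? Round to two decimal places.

4.30

With the rival's output fixed at 55, Solace's profit is π_S = (216 - 3·55 - 3q_S)q_S - (8q_S + 2q_S²) = (51 - 3q_S)q_S - (8q_S + 2q_S²).
∂π_S/∂q_S = 43 - 10q_S = 0, so q_S = 43/10.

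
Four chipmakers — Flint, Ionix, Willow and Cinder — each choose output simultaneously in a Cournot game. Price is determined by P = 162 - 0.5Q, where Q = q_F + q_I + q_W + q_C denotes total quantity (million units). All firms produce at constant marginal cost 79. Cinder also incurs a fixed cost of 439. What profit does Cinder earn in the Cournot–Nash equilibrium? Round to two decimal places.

112.12

Each firm earns π_i = (162 - 0.5Q)q_i - 79q_i.
Setting ∂π_i/∂q_i = 0 with rivals' quantities fixed: 83 - q_i - (1/2)·Σ_{j≠i} q_j = 0.
With identical firms every q_j equals q_i, so Σ_{j≠i} q_j = 3q_i and 83 = (5/2)q_i, giving q_i = 166/5.
Price P = 162 - (1/2)·(664/5) = 478/5.
Cinder's profit: (478/5 - 79)·(166/5) - 439 = 112.1200.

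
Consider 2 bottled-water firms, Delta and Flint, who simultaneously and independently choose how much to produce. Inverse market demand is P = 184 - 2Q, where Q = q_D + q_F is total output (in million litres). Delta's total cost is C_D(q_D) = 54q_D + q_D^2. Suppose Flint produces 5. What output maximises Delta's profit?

20

With the rival's output fixed at 5, Delta's profit is π_D = (184 - 2·5 - 2q_D)q_D - (54q_D + q_D²) = (174 - 2q_D)q_D - (54q_D + q_D²).
∂π_D/∂q_D = 120 - 6q_D = 0, so q_D = 20.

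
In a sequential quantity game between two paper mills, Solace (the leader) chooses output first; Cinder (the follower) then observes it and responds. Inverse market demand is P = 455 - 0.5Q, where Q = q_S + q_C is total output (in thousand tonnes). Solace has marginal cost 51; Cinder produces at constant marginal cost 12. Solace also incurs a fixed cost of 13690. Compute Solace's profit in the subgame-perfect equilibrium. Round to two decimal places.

19616.25

The follower Cinder best-responds to any q_S: π_C = (455 - 0.5Q)q_C - 12q_C.
Setting the follower's marginal profit to zero, 443 - (1/2)q_S - q_C = 0, i.e. q_C = (443 - (1/2)q_S).
Solace substitutes q_C(q_S) into its own profit: π_S = q_S(455 - (1/2)q_S - (443 - (1/2)q_S)/2) - 51q_S = (467/2 - (1/4)q_S)q_S - 51q_S.
The leader's first-order condition 365/2 - (1/2)q_S = 0 yields q_S = 365.
Then q_C = (443 - (1/2)·365) = 521/2.
Price P = 455 - (1/2)·(1251/2) = 569/4.
Solace's profit: (569/4 - 51)·365 - 13690 = 19616.2500.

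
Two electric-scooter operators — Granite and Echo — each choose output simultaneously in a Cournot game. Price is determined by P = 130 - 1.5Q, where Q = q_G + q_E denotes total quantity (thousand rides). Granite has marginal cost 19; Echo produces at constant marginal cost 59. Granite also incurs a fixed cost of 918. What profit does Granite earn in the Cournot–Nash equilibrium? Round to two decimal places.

Granite's profit: π_G = (130 - 1.5Q)q_G - (19q_G). Setting ∂π_G/∂q_G = 0: 111 - 3q_G - (3/2)(q_E) = 0.
Echo's first-order condition: 71 - 3q_E - (3/2)(q_G) = 0.
So q_G = (111 - (3/2)q_E)/3 and q_E = (71 - (3/2)q_G)/3.
Solving the pair: q_G = 302/9, q_E = 62/9.
Price P = 130 - (3/2)·(364/9) = 208/3.
Granite's profit: (208/3 - 19)·(302/9) - 918 = 770.9630.

770.96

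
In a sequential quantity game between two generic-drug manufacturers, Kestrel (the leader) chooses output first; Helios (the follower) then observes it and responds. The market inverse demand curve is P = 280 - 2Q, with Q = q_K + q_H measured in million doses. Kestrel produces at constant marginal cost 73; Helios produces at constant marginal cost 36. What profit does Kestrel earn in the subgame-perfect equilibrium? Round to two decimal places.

Solve by backward induction. Given q_K, the follower Helios maximises π_H = (280 - 2q_K - 2q_H)q_H - 36q_H.
∂π_H/∂q_H = 244 - 2q_K - 4q_H = 0 gives the reaction function q_H = (244 - 2q_K)/4.
Kestrel substitutes q_H(q_K) into its own profit: π_K = q_K(280 - 2q_K - (244 - 2q_K)/2) - 73q_K = (158 - q_K)q_K - 73q_K.
Leader FOC: 85 - 2q_K = 0, so q_K = 85/2.
Then q_H = (244 - 2·(85/2))/4 = 159/4.
Price P = 280 - 2·(329/4) = 231/2.
Kestrel's profit: (231/2 - 73)·(85/2) = 1806.2500.

1806.25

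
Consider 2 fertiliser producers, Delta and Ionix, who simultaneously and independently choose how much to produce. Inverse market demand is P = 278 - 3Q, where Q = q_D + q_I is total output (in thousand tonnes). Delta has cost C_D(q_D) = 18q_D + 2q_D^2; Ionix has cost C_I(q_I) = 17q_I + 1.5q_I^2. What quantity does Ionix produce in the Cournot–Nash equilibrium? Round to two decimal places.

22.59

Delta's profit: π_D = (278 - 3Q)q_D - (18q_D + 2q_D²). Setting ∂π_D/∂q_D = 0: 260 - 10q_D - 3(q_I) = 0.
Ionix's first-order condition: 261 - 9q_I - 3(q_D) = 0.
Best responses: q_D = (260 - 3q_I)/10, q_I = (261 - 3q_D)/9.
Substituting one into the other gives q_D = 173/9 and q_I = 610/27.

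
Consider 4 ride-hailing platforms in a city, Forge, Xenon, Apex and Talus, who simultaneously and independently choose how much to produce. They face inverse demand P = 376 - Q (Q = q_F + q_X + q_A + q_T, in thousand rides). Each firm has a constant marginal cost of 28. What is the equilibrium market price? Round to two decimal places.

97.60

Each firm earns π_i = (376 - Q)q_i - 28q_i.
Setting ∂π_i/∂q_i = 0 with rivals' quantities fixed: 348 - 2q_i - Σ_{j≠i} q_j = 0.
By symmetry each firm produces the same amount; substituting Σ_{j≠i} q_j = 3q_i yields q_i = 348/5.
Total output Q = 1392/5, so price P = 376 - 1392/5 = 488/5.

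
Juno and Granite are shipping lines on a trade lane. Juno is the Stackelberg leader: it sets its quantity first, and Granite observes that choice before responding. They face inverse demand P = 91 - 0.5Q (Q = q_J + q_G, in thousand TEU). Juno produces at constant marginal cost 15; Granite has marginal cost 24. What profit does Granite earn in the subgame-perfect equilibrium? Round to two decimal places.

The follower Granite best-responds to any q_J: π_G = (91 - 0.5Q)q_G - 24q_G.
Follower FOC: 67 - (1/2)q_J - q_G = 0, so q_G(q_J) = (67 - (1/2)q_J).
The leader anticipates this reaction. Substituting into P = 91 - 0.5Q gives P = 115/2 - (1/4)q_J, so π_J = (115/2 - (1/4)q_J)q_J - 15q_J.
The leader's first-order condition 85/2 - (1/2)q_J = 0 yields q_J = 85.
Then q_G = (67 - (1/2)·85) = 49/2.
Price P = 91 - (1/2)·(219/2) = 145/4.
Granite's profit: (145/4 - 24)·(49/2) = 300.1250.

300.13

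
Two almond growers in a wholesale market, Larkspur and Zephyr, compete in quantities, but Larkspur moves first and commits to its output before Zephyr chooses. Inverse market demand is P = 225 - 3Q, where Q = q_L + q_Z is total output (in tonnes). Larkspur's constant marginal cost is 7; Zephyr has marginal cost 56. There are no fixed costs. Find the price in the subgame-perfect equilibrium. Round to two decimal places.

The follower Zephyr best-responds to any q_L: π_Z = (225 - 3Q)q_Z - 56q_Z.
∂π_Z/∂q_Z = 169 - 3q_L - 6q_Z = 0 gives the reaction function q_Z = (169 - 3q_L)/6.
Larkspur substitutes q_Z(q_L) into its own profit: π_L = q_L(225 - 3q_L - (169 - 3q_L)/2) - 7q_L = (281/2 - (3/2)q_L)q_L - 7q_L.
The leader's first-order condition 267/2 - 3q_L = 0 yields q_L = 89/2.
Then q_Z = (169 - 3·(89/2))/6 = 71/12.
Total output Q = 605/12, so price P = 225 - 3·(605/12) = 295/4.

73.75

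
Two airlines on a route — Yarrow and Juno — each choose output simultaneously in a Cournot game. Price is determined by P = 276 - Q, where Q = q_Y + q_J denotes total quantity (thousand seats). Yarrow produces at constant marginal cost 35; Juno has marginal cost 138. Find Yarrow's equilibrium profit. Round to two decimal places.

Yarrow's profit: π_Y = (276 - Q)q_Y - (35q_Y). Setting ∂π_Y/∂q_Y = 0: 241 - 2q_Y - (q_J) = 0.
Juno's first-order condition: 138 - 2q_J - (q_Y) = 0.
Best responses: q_Y = (241 - q_J)/2, q_J = (138 - q_Y)/2.
Solving the pair: q_Y = 344/3, q_J = 35/3.
Price P = 276 - 379/3 = 449/3.
Yarrow's profit: (449/3 - 35)·(344/3) = 13148.4444.

13148.44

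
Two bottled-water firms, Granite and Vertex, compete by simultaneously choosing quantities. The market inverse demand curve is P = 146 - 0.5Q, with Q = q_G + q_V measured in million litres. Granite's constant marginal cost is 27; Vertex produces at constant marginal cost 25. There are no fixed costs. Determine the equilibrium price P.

66

Granite's profit: π_G = (146 - 0.5Q)q_G - (27q_G). Setting ∂π_G/∂q_G = 0: 119 - q_G - (1/2)(q_V) = 0.
Vertex's profit: π_V = (146 - 0.5Q)q_V - (25q_V). Setting ∂π_V/∂q_V = 0: 121 - q_V - (1/2)(q_G) = 0.
Best responses: q_G = (119 - (1/2)q_V), q_V = (121 - (1/2)q_G).
Substituting one into the other gives q_G = 78 and q_V = 82.
Total output Q = 160, so price P = 146 - (1/2)·160 = 66.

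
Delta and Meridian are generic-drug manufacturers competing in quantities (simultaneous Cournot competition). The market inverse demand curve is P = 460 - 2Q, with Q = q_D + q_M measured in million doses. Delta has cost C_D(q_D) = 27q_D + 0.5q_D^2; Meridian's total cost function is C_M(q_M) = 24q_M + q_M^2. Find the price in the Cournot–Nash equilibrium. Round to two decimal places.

Delta's profit: π_D = (460 - 2Q)q_D - (27q_D + (1/2)q_D²). Setting ∂π_D/∂q_D = 0: 433 - 5q_D - 2(q_M) = 0.
Meridian's first-order condition: 436 - 6q_M - 2(q_D) = 0.
So q_D = (433 - 2q_M)/5 and q_M = (436 - 2q_D)/6.
Solving the pair: q_D = 863/13, q_M = 657/13.
Total output Q = 1520/13, so price P = 460 - 2·(1520/13) = 226.1538.

226.15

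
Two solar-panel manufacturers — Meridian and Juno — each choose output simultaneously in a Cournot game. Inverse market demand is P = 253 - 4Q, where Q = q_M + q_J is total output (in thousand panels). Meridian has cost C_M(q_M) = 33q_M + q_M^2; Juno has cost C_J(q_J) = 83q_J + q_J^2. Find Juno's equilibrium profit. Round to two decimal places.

Meridian's profit: π_M = (253 - 4Q)q_M - (33q_M + q_M²). Setting ∂π_M/∂q_M = 0: 220 - 10q_M - 4(q_J) = 0.
Juno's first-order condition: 170 - 10q_J - 4(q_M) = 0.
Rearranging gives the reaction functions q_M = (220 - 4q_J)/10 and q_J = (170 - 4q_M)/10.
Substituting one into the other gives q_M = 380/21 and q_J = 205/21.
Price P = 253 - 4·(195/7) = 991/7.
Juno's profit: (991/7)·(205/21) - 83·(205/21) - (205/21)² = 476.4739.

476.47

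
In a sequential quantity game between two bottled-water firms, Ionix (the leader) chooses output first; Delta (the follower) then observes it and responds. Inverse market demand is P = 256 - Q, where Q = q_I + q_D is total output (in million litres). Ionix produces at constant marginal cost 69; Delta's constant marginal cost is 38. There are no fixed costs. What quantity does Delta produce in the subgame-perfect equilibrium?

70

The follower Delta best-responds to any q_I: π_D = (256 - Q)q_D - 38q_D.
Setting the follower's marginal profit to zero, 218 - q_I - 2q_D = 0, i.e. q_D = (218 - q_I)/2.
The leader anticipates this reaction. Substituting into P = 256 - Q gives P = 147 - (1/2)q_I, so π_I = (147 - (1/2)q_I)q_I - 69q_I.
Leader FOC: 78 - q_I = 0, so q_I = 78.
Then q_D = (218 - 78)/2 = 70.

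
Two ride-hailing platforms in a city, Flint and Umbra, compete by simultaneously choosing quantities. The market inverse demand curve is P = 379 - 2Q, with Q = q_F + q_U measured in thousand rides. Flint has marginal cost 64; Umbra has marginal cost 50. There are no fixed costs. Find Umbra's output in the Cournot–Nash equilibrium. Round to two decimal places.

57.17

Flint's profit: π_F = (379 - 2Q)q_F - (64q_F). Setting ∂π_F/∂q_F = 0: 315 - 4q_F - 2(q_U) = 0.
Umbra's profit: π_U = (379 - 2Q)q_U - (50q_U). Setting ∂π_U/∂q_U = 0: 329 - 4q_U - 2(q_F) = 0.
Best responses: q_F = (315 - 2q_U)/4, q_U = (329 - 2q_F)/4.
Substituting one into the other gives q_F = 301/6 and q_U = 343/6.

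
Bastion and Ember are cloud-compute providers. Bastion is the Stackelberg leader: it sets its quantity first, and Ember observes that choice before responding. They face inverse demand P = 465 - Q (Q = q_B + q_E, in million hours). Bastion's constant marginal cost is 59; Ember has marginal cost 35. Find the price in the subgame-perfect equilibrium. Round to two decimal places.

154.50

The follower Ember best-responds to any q_B: π_E = (465 - Q)q_E - 35q_E.
Follower FOC: 430 - q_B - 2q_E = 0, so q_E(q_B) = (430 - q_B)/2.
The leader anticipates this reaction. Substituting into P = 465 - Q gives P = 250 - (1/2)q_B, so π_B = (250 - (1/2)q_B)q_B - 59q_B.
Leader FOC: 191 - q_B = 0, so q_B = 191.
Then q_E = (430 - 191)/2 = 239/2.
Total output Q = 621/2, so price P = 465 - 621/2 = 309/2.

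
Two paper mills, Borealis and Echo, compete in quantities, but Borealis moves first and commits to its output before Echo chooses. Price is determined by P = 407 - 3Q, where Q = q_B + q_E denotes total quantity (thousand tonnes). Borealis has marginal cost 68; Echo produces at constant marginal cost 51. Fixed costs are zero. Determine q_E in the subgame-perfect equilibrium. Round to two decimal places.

The follower Echo best-responds to any q_B: π_E = (407 - 3Q)q_E - 51q_E.
Follower FOC: 356 - 3q_B - 6q_E = 0, so q_E(q_B) = (356 - 3q_B)/6.
Borealis substitutes q_E(q_B) into its own profit: π_B = q_B(407 - 3q_B - (356 - 3q_B)/2) - 68q_B = (229 - (3/2)q_B)q_B - 68q_B.
Maximising: ∂π_B/∂q_B = 161 - 3q_B = 0, giving q_B = 161/3.
Then q_E = (356 - 3·(161/3))/6 = 65/2.

32.50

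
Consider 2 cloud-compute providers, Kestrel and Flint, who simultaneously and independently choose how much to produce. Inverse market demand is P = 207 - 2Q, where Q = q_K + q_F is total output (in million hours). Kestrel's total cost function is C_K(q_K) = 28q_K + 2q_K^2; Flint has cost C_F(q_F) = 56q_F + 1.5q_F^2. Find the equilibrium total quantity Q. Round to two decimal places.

Kestrel's profit: π_K = (207 - 2Q)q_K - (28q_K + 2q_K²). Setting ∂π_K/∂q_K = 0: 179 - 8q_K - 2(q_F) = 0.
Flint's profit: π_F = (207 - 2Q)q_F - (56q_F + (3/2)q_F²). Setting ∂π_F/∂q_F = 0: 151 - 7q_F - 2(q_K) = 0.
Best responses: q_K = (179 - 2q_F)/8, q_F = (151 - 2q_K)/7.
Substituting one into the other gives q_K = 951/52 and q_F = 425/26.
Total output Q = 951/52 + 425/26 = 1801/52.

34.63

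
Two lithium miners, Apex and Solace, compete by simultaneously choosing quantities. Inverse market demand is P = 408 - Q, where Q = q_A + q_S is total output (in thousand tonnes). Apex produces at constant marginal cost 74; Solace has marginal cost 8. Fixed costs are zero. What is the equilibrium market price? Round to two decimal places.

Apex's profit: π_A = (408 - Q)q_A - (74q_A). Setting ∂π_A/∂q_A = 0: 334 - 2q_A - (q_S) = 0.
Solace's profit: π_S = (408 - Q)q_S - (8q_S). Setting ∂π_S/∂q_S = 0: 400 - 2q_S - (q_A) = 0.
So q_A = (334 - q_S)/2 and q_S = (400 - q_A)/2.
Solving the pair: q_A = 268/3, q_S = 466/3.
Total output Q = 734/3, so price P = 408 - 734/3 = 490/3.

163.33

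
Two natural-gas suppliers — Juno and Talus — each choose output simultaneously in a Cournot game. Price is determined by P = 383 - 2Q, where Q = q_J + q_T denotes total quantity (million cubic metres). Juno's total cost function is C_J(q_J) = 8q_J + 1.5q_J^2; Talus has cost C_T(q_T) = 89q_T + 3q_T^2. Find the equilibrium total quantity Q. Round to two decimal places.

67.73

Juno's profit: π_J = (383 - 2Q)q_J - (8q_J + (3/2)q_J²). Setting ∂π_J/∂q_J = 0: 375 - 7q_J - 2(q_T) = 0.
Talus's first-order condition: 294 - 10q_T - 2(q_J) = 0.
So q_J = (375 - 2q_T)/7 and q_T = (294 - 2q_J)/10.
Substituting one into the other gives q_J = 527/11 and q_T = 218/11.
Total output Q = 527/11 + 218/11 = 745/11.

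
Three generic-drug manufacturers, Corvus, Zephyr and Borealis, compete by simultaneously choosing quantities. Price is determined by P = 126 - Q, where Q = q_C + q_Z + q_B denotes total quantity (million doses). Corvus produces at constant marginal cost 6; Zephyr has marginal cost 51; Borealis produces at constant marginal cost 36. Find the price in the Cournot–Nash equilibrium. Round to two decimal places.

Corvus's profit: π_C = (126 - Q)q_C - (6q_C). Setting ∂π_C/∂q_C = 0: 120 - 2q_C - (q_Z + q_B) = 0.
Zephyr's profit: π_Z = (126 - Q)q_Z - (51q_Z). Setting ∂π_Z/∂q_Z = 0: 75 - 2q_Z - (q_C + q_B) = 0.
Borealis's first-order condition: 90 - 2q_B - (q_C + q_Z) = 0.
Summing all 3 equations gives 285 − 4Q = 0, hence Q = 285/4.
Back-substituting: q_C = (120 − 285/4) = 195/4, q_Z = (75 − 285/4) = 15/4, q_B = (90 − 285/4) = 75/4.
Total output Q = 285/4, so price P = 126 - 285/4 = 219/4.

54.75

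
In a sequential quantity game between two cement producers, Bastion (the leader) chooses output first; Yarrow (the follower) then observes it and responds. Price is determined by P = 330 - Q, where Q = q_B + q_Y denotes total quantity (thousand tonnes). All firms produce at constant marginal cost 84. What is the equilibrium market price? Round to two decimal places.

145.50

The follower Yarrow best-responds to any q_B: π_Y = (330 - Q)q_Y - 84q_Y.
Setting the follower's marginal profit to zero, 246 - q_B - 2q_Y = 0, i.e. q_Y = (246 - q_B)/2.
Bastion substitutes q_Y(q_B) into its own profit: π_B = q_B(330 - q_B - (246 - q_B)/2) - 84q_B = (207 - (1/2)q_B)q_B - 84q_B.
Maximising: ∂π_B/∂q_B = 123 - q_B = 0, giving q_B = 123.
Then q_Y = (246 - 123)/2 = 123/2.
Total output Q = 369/2, so price P = 330 - 369/2 = 291/2.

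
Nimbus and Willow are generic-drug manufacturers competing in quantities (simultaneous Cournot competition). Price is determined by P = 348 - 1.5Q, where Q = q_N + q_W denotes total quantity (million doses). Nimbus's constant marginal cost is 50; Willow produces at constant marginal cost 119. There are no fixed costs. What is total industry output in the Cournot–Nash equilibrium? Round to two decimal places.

117.11

Nimbus's profit: π_N = (348 - 1.5Q)q_N - (50q_N). Setting ∂π_N/∂q_N = 0: 298 - 3q_N - (3/2)(q_W) = 0.
Willow's profit: π_W = (348 - 1.5Q)q_W - (119q_W). Setting ∂π_W/∂q_W = 0: 229 - 3q_W - (3/2)(q_N) = 0.
So q_N = (298 - (3/2)q_W)/3 and q_W = (229 - (3/2)q_N)/3.
Solving the pair: q_N = 734/9, q_W = 320/9.
Total output Q = 734/9 + 320/9 = 1054/9.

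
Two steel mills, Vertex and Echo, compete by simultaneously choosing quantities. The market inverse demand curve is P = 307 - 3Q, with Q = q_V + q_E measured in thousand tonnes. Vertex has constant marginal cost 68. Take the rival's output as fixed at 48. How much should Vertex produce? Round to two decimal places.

With the rival's output fixed at 48, Vertex's profit is π_V = (307 - 3·48 - 3q_V)q_V - (68q_V) = (163 - 3q_V)q_V - (68q_V).
∂π_V/∂q_V = 95 - 6q_V = 0, so q_V = 95/6.

15.83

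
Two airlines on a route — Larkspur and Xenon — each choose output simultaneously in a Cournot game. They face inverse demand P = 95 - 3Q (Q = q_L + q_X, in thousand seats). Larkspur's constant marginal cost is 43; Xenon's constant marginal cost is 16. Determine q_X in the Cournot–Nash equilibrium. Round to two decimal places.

Larkspur's profit: π_L = (95 - 3Q)q_L - (43q_L). Setting ∂π_L/∂q_L = 0: 52 - 6q_L - 3(q_X) = 0.
Xenon's first-order condition: 79 - 6q_X - 3(q_L) = 0.
So q_L = (52 - 3q_X)/6 and q_X = (79 - 3q_L)/6.
Substituting one into the other gives q_L = 25/9 and q_X = 106/9.

11.78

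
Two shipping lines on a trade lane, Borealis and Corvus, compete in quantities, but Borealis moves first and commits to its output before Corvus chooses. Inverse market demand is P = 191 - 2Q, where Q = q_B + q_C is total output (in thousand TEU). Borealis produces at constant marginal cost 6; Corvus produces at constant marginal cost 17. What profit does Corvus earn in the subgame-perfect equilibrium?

722

Solve by backward induction. Given q_B, the follower Corvus maximises π_C = (191 - 2q_B - 2q_C)q_C - 17q_C.
∂π_C/∂q_C = 174 - 2q_B - 4q_C = 0 gives the reaction function q_C = (174 - 2q_B)/4.
Borealis substitutes q_C(q_B) into its own profit: π_B = q_B(191 - 2q_B - (174 - 2q_B)/2) - 6q_B = (104 - q_B)q_B - 6q_B.
Maximising: ∂π_B/∂q_B = 98 - 2q_B = 0, giving q_B = 49.
Then q_C = (174 - 2·49)/4 = 19.
Price P = 191 - 2·68 = 55.
Corvus's profit: (55 - 17)·19 = 722.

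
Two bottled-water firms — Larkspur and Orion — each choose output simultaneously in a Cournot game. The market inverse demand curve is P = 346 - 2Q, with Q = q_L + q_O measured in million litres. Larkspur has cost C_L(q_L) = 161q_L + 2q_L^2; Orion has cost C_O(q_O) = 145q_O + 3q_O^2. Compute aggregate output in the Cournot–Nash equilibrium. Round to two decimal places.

35.34

Larkspur's profit: π_L = (346 - 2Q)q_L - (161q_L + 2q_L²). Setting ∂π_L/∂q_L = 0: 185 - 8q_L - 2(q_O) = 0.
Orion's profit: π_O = (346 - 2Q)q_O - (145q_O + 3q_O²). Setting ∂π_O/∂q_O = 0: 201 - 10q_O - 2(q_L) = 0.
Rearranging gives the reaction functions q_L = (185 - 2q_O)/8 and q_O = (201 - 2q_L)/10.
Solving the pair: q_L = 362/19, q_O = 619/38.
Total output Q = 362/19 + 619/38 = 1343/38.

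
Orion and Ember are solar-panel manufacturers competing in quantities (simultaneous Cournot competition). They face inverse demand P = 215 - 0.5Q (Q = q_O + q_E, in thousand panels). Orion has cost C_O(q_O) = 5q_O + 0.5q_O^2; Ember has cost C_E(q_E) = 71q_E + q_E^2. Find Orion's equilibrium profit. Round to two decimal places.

9417.44

Orion's profit: π_O = (215 - 0.5Q)q_O - (5q_O + (1/2)q_O²). Setting ∂π_O/∂q_O = 0: 210 - 2q_O - (1/2)(q_E) = 0.
Ember's profit: π_E = (215 - 0.5Q)q_E - (71q_E + q_E²). Setting ∂π_E/∂q_E = 0: 144 - 3q_E - (1/2)(q_O) = 0.
Rearranging gives the reaction functions q_O = (210 - (1/2)q_E)/2 and q_E = (144 - (1/2)q_O)/3.
Substituting one into the other gives q_O = 97.0435 and q_E = 732/23.
Price P = 215 - (1/2)·128.8696 = 150.5652.
Orion's profit: 150.5652·97.0435 - 5·97.0435 - (1/2)·97.0435² = 9417.4367.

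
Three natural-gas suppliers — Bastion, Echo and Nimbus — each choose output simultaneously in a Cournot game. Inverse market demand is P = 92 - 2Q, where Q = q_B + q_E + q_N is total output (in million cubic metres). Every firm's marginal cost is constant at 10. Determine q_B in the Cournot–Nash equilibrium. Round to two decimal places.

10.25

A representative firm's profit is π_i = q_i(92 - 2Q) - 10q_i.
First-order condition (treating rivals' output as given): 82 - 4q_i - 2·Σ_{j≠i} q_j = 0.
With identical firms every q_j equals q_i, so Σ_{j≠i} q_j = 2q_i and 82 = 8q_i, giving q_i = 41/4.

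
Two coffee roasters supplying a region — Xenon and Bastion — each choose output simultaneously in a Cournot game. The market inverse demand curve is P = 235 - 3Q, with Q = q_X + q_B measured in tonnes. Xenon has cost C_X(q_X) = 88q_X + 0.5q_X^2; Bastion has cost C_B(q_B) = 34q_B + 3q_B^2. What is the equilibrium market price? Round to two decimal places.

149.92

Xenon's profit: π_X = (235 - 3Q)q_X - (88q_X + (1/2)q_X²). Setting ∂π_X/∂q_X = 0: 147 - 7q_X - 3(q_B) = 0.
Bastion's first-order condition: 201 - 12q_B - 3(q_X) = 0.
Rearranging gives the reaction functions q_X = (147 - 3q_B)/7 and q_B = (201 - 3q_X)/12.
Solving the pair: q_X = 387/25, q_B = 322/25.
Total output Q = 709/25, so price P = 235 - 3·(709/25) = 149.9200.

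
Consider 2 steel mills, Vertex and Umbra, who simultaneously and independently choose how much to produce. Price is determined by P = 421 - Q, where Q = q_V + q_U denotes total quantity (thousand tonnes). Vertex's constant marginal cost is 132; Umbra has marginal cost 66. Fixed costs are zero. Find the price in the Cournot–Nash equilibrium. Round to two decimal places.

Vertex's profit: π_V = (421 - Q)q_V - (132q_V). Setting ∂π_V/∂q_V = 0: 289 - 2q_V - (q_U) = 0.
Umbra's first-order condition: 355 - 2q_U - (q_V) = 0.
So q_V = (289 - q_U)/2 and q_U = (355 - q_V)/2.
Solving the pair: q_V = 223/3, q_U = 421/3.
Total output Q = 644/3, so price P = 421 - 644/3 = 619/3.

206.33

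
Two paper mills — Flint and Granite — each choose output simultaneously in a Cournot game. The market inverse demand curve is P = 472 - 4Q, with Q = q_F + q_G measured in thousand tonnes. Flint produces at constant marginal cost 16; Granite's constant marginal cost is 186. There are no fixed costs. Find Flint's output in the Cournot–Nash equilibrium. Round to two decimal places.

Flint's profit: π_F = (472 - 4Q)q_F - (16q_F). Setting ∂π_F/∂q_F = 0: 456 - 8q_F - 4(q_G) = 0.
Granite's profit: π_G = (472 - 4Q)q_G - (186q_G). Setting ∂π_G/∂q_G = 0: 286 - 8q_G - 4(q_F) = 0.
Rearranging gives the reaction functions q_F = (456 - 4q_G)/8 and q_G = (286 - 4q_F)/8.
Solving the pair: q_F = 313/6, q_G = 29/3.

52.17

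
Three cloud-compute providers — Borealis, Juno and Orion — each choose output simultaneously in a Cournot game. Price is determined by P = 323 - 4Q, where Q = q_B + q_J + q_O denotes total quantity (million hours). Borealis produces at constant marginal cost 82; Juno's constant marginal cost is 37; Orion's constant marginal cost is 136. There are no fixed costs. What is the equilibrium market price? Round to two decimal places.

Borealis's profit: π_B = (323 - 4Q)q_B - (82q_B). Setting ∂π_B/∂q_B = 0: 241 - 8q_B - 4(q_J + q_O) = 0.
Juno's first-order condition: 286 - 8q_J - 4(q_B + q_O) = 0.
Orion's profit: π_O = (323 - 4Q)q_O - (136q_O). Setting ∂π_O/∂q_O = 0: 187 - 8q_O - 4(q_B + q_J) = 0.
Adding the 3 conditions: 714 − 8Q − 8Q = 0, i.e. Q = 357/8.
Back-substituting: q_B = (241 − 357/2)/4 = 125/8, q_J = (286 − 357/2)/4 = 215/8, q_O = (187 − 357/2)/4 = 17/8.
Total output Q = 357/8, so price P = 323 - 4·(357/8) = 289/2.

144.50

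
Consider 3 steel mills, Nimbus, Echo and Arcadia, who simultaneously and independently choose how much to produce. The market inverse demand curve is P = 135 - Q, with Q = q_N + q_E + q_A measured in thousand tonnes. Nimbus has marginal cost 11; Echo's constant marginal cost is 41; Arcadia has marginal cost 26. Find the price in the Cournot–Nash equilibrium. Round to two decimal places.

53.25

Nimbus's profit: π_N = (135 - Q)q_N - (11q_N). Setting ∂π_N/∂q_N = 0: 124 - 2q_N - (q_E + q_A) = 0.
Echo's first-order condition: 94 - 2q_E - (q_N + q_A) = 0.
Arcadia's profit: π_A = (135 - Q)q_A - (26q_A). Setting ∂π_A/∂q_A = 0: 109 - 2q_A - (q_N + q_E) = 0.
Summing all 3 equations gives 327 − 4Q = 0, hence Q = 327/4.
Back-substituting: q_N = (124 − 327/4) = 169/4, q_E = (94 − 327/4) = 49/4, q_A = (109 − 327/4) = 109/4.
Total output Q = 327/4, so price P = 135 - 327/4 = 213/4.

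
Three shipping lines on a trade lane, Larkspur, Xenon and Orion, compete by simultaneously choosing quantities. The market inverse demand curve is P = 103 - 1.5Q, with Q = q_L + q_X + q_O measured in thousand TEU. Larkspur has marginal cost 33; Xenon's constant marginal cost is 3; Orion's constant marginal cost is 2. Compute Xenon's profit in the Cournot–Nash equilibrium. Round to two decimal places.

Larkspur's profit: π_L = (103 - 1.5Q)q_L - (33q_L). Setting ∂π_L/∂q_L = 0: 70 - 3q_L - (3/2)(q_X + q_O) = 0.
Xenon's profit: π_X = (103 - 1.5Q)q_X - (3q_X). Setting ∂π_X/∂q_X = 0: 100 - 3q_X - (3/2)(q_L + q_O) = 0.
Orion's profit: π_O = (103 - 1.5Q)q_O - (2q_O). Setting ∂π_O/∂q_O = 0: 101 - 3q_O - (3/2)(q_L + q_X) = 0.
Summing all 3 equations gives 271 − 6Q = 0, hence Q = 271/6.
Back-substituting: q_L = (70 − 271/4)/(3/2) = 3/2, q_X = (100 − 271/4)/(3/2) = 43/2, q_O = (101 − 271/4)/(3/2) = 133/6.
Price P = 103 - (3/2)·(271/6) = 141/4.
Xenon's profit: (141/4 - 3)·(43/2) = 693.3750.

693.38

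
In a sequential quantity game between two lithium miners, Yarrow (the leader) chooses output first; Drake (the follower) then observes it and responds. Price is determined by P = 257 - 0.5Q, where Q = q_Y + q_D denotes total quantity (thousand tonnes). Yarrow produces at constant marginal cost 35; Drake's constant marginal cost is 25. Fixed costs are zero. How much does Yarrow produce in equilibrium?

The follower Drake best-responds to any q_Y: π_D = (257 - 0.5Q)q_D - 25q_D.
∂π_D/∂q_D = 232 - (1/2)q_Y - q_D = 0 gives the reaction function q_D = (232 - (1/2)q_Y).
The leader anticipates this reaction. Substituting into P = 257 - 0.5Q gives P = 141 - (1/4)q_Y, so π_Y = (141 - (1/4)q_Y)q_Y - 35q_Y.
Leader FOC: 106 - (1/2)q_Y = 0, so q_Y = 212.
Then q_D = (232 - (1/2)·212) = 126.

212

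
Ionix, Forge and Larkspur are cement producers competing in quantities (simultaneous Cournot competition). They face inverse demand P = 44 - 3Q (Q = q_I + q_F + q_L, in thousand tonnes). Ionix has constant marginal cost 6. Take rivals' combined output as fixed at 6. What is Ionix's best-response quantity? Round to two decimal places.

3.33

With rivals' combined output fixed at 6, Ionix's profit is π_I = (44 - 3·6 - 3q_I)q_I - (6q_I) = (26 - 3q_I)q_I - (6q_I).
∂π_I/∂q_I = 20 - 6q_I = 0, so q_I = 10/3.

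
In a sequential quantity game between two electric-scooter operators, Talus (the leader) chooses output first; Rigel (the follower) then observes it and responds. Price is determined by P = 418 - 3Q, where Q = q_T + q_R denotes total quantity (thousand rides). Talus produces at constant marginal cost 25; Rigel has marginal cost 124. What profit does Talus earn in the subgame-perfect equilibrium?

The follower Rigel best-responds to any q_T: π_R = (418 - 3Q)q_R - 124q_R.
Setting the follower's marginal profit to zero, 294 - 3q_T - 6q_R = 0, i.e. q_R = (294 - 3q_T)/6.
Talus substitutes q_R(q_T) into its own profit: π_T = q_T(418 - 3q_T - (294 - 3q_T)/2) - 25q_T = (271 - (3/2)q_T)q_T - 25q_T.
Leader FOC: 246 - 3q_T = 0, so q_T = 82.
Then q_R = (294 - 3·82)/6 = 8.
Price P = 418 - 3·90 = 148.
Talus's profit: (148 - 25)·82 = 10086.

10086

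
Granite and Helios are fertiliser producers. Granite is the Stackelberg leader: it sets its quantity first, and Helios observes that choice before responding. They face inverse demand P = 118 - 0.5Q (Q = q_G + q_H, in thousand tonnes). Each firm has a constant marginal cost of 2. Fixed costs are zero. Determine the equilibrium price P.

The follower Helios best-responds to any q_G: π_H = (118 - 0.5Q)q_H - 2q_H.
∂π_H/∂q_H = 116 - (1/2)q_G - q_H = 0 gives the reaction function q_H = (116 - (1/2)q_G).
The leader anticipates this reaction. Substituting into P = 118 - 0.5Q gives P = 60 - (1/4)q_G, so π_G = (60 - (1/4)q_G)q_G - 2q_G.
The leader's first-order condition 58 - (1/2)q_G = 0 yields q_G = 116.
Then q_H = (116 - (1/2)·116) = 58.
Total output Q = 174, so price P = 118 - (1/2)·174 = 31.

31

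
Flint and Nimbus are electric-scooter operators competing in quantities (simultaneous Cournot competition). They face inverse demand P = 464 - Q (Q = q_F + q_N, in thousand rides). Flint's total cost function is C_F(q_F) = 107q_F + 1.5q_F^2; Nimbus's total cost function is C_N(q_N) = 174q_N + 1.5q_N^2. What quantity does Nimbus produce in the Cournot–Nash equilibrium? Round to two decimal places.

45.54

Flint's profit: π_F = (464 - Q)q_F - (107q_F + (3/2)q_F²). Setting ∂π_F/∂q_F = 0: 357 - 5q_F - (q_N) = 0.
Nimbus's profit: π_N = (464 - Q)q_N - (174q_N + (3/2)q_N²). Setting ∂π_N/∂q_N = 0: 290 - 5q_N - (q_F) = 0.
Rearranging gives the reaction functions q_F = (357 - q_N)/5 and q_N = (290 - q_F)/5.
Solving the pair: q_F = 1495/24, q_N = 1093/24.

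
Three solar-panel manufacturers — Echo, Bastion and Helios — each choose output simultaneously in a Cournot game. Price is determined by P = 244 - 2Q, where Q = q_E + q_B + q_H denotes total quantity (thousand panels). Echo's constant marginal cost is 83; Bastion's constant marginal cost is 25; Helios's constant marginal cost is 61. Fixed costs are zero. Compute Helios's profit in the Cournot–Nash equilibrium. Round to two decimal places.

Echo's profit: π_E = (244 - 2Q)q_E - (83q_E). Setting ∂π_E/∂q_E = 0: 161 - 4q_E - 2(q_B + q_H) = 0.
Bastion's profit: π_B = (244 - 2Q)q_B - (25q_B). Setting ∂π_B/∂q_B = 0: 219 - 4q_B - 2(q_E + q_H) = 0.
Helios's first-order condition: 183 - 4q_H - 2(q_E + q_B) = 0.
Summing all 3 equations gives 563 − 8Q = 0, hence Q = 563/8.
Back-substituting: q_E = (161 − 563/4)/2 = 81/8, q_B = (219 − 563/4)/2 = 313/8, q_H = (183 − 563/4)/2 = 169/8.
Price P = 244 - 2·(563/8) = 413/4.
Helios's profit: (413/4 - 61)·(169/8) = 892.5313.

892.53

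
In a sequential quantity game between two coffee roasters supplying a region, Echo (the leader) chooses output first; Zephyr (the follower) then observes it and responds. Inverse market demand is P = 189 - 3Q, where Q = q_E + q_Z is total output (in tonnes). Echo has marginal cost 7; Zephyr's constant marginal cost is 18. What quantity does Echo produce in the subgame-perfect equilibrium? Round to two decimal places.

32.17

The follower Zephyr best-responds to any q_E: π_Z = (189 - 3Q)q_Z - 18q_Z.
Setting the follower's marginal profit to zero, 171 - 3q_E - 6q_Z = 0, i.e. q_Z = (171 - 3q_E)/6.
The leader anticipates this reaction. Substituting into P = 189 - 3Q gives P = 207/2 - (3/2)q_E, so π_E = (207/2 - (3/2)q_E)q_E - 7q_E.
Maximising: ∂π_E/∂q_E = 193/2 - 3q_E = 0, giving q_E = 193/6.
Then q_Z = (171 - 3·(193/6))/6 = 149/12.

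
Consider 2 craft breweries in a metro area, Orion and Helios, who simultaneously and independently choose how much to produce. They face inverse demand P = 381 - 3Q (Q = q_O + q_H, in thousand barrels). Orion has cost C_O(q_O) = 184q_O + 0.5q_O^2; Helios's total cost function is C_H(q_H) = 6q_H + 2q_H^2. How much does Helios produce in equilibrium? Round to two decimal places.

Orion's profit: π_O = (381 - 3Q)q_O - (184q_O + (1/2)q_O²). Setting ∂π_O/∂q_O = 0: 197 - 7q_O - 3(q_H) = 0.
Helios's profit: π_H = (381 - 3Q)q_H - (6q_H + 2q_H²). Setting ∂π_H/∂q_H = 0: 375 - 10q_H - 3(q_O) = 0.
So q_O = (197 - 3q_H)/7 and q_H = (375 - 3q_O)/10.
Substituting one into the other gives q_O = 845/61 and q_H = 33.3443.

33.34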